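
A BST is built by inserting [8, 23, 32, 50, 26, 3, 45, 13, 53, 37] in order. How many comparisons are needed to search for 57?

Search path for 57: 8 -> 23 -> 32 -> 50 -> 53
Found: False
Comparisons: 5


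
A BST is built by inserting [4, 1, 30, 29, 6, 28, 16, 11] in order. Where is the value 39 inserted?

Starting tree (level order): [4, 1, 30, None, None, 29, None, 6, None, None, 28, 16, None, 11]
Insertion path: 4 -> 30
Result: insert 39 as right child of 30
Final tree (level order): [4, 1, 30, None, None, 29, 39, 6, None, None, None, None, 28, 16, None, 11]


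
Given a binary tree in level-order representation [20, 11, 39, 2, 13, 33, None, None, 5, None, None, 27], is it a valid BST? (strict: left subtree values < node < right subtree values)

Level-order array: [20, 11, 39, 2, 13, 33, None, None, 5, None, None, 27]
Validate using subtree bounds (lo, hi): at each node, require lo < value < hi,
then recurse left with hi=value and right with lo=value.
Preorder trace (stopping at first violation):
  at node 20 with bounds (-inf, +inf): OK
  at node 11 with bounds (-inf, 20): OK
  at node 2 with bounds (-inf, 11): OK
  at node 5 with bounds (2, 11): OK
  at node 13 with bounds (11, 20): OK
  at node 39 with bounds (20, +inf): OK
  at node 33 with bounds (20, 39): OK
  at node 27 with bounds (20, 33): OK
No violation found at any node.
Result: Valid BST


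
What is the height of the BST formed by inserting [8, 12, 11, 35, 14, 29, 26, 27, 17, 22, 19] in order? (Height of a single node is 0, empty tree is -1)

Insertion order: [8, 12, 11, 35, 14, 29, 26, 27, 17, 22, 19]
Tree (level-order array): [8, None, 12, 11, 35, None, None, 14, None, None, 29, 26, None, 17, 27, None, 22, None, None, 19]
Compute height bottom-up (empty subtree = -1):
  height(11) = 1 + max(-1, -1) = 0
  height(19) = 1 + max(-1, -1) = 0
  height(22) = 1 + max(0, -1) = 1
  height(17) = 1 + max(-1, 1) = 2
  height(27) = 1 + max(-1, -1) = 0
  height(26) = 1 + max(2, 0) = 3
  height(29) = 1 + max(3, -1) = 4
  height(14) = 1 + max(-1, 4) = 5
  height(35) = 1 + max(5, -1) = 6
  height(12) = 1 + max(0, 6) = 7
  height(8) = 1 + max(-1, 7) = 8
Height = 8


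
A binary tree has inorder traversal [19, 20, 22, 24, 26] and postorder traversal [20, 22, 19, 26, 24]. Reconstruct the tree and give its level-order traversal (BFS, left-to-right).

Inorder:   [19, 20, 22, 24, 26]
Postorder: [20, 22, 19, 26, 24]
Algorithm: postorder visits root last, so walk postorder right-to-left;
each value is the root of the current inorder slice — split it at that
value, recurse on the right subtree first, then the left.
Recursive splits:
  root=24; inorder splits into left=[19, 20, 22], right=[26]
  root=26; inorder splits into left=[], right=[]
  root=19; inorder splits into left=[], right=[20, 22]
  root=22; inorder splits into left=[20], right=[]
  root=20; inorder splits into left=[], right=[]
Reconstructed level-order: [24, 19, 26, 22, 20]


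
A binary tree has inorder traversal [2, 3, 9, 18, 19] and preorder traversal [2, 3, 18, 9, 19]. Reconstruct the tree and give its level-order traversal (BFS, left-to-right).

Inorder:  [2, 3, 9, 18, 19]
Preorder: [2, 3, 18, 9, 19]
Algorithm: preorder visits root first, so consume preorder in order;
for each root, split the current inorder slice at that value into
left-subtree inorder and right-subtree inorder, then recurse.
Recursive splits:
  root=2; inorder splits into left=[], right=[3, 9, 18, 19]
  root=3; inorder splits into left=[], right=[9, 18, 19]
  root=18; inorder splits into left=[9], right=[19]
  root=9; inorder splits into left=[], right=[]
  root=19; inorder splits into left=[], right=[]
Reconstructed level-order: [2, 3, 18, 9, 19]


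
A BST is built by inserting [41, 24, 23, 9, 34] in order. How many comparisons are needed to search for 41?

Search path for 41: 41
Found: True
Comparisons: 1


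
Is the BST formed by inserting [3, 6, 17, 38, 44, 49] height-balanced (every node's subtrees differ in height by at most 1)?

Tree (level-order array): [3, None, 6, None, 17, None, 38, None, 44, None, 49]
Definition: a tree is height-balanced if, at every node, |h(left) - h(right)| <= 1 (empty subtree has height -1).
Bottom-up per-node check:
  node 49: h_left=-1, h_right=-1, diff=0 [OK], height=0
  node 44: h_left=-1, h_right=0, diff=1 [OK], height=1
  node 38: h_left=-1, h_right=1, diff=2 [FAIL (|-1-1|=2 > 1)], height=2
  node 17: h_left=-1, h_right=2, diff=3 [FAIL (|-1-2|=3 > 1)], height=3
  node 6: h_left=-1, h_right=3, diff=4 [FAIL (|-1-3|=4 > 1)], height=4
  node 3: h_left=-1, h_right=4, diff=5 [FAIL (|-1-4|=5 > 1)], height=5
Node 38 violates the condition: |-1 - 1| = 2 > 1.
Result: Not balanced


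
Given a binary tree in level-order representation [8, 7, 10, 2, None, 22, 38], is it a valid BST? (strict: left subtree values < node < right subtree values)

Level-order array: [8, 7, 10, 2, None, 22, 38]
Validate using subtree bounds (lo, hi): at each node, require lo < value < hi,
then recurse left with hi=value and right with lo=value.
Preorder trace (stopping at first violation):
  at node 8 with bounds (-inf, +inf): OK
  at node 7 with bounds (-inf, 8): OK
  at node 2 with bounds (-inf, 7): OK
  at node 10 with bounds (8, +inf): OK
  at node 22 with bounds (8, 10): VIOLATION
Node 22 violates its bound: not (8 < 22 < 10).
Result: Not a valid BST


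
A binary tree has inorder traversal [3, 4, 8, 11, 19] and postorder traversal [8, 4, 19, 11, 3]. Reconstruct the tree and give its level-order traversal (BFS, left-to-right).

Inorder:   [3, 4, 8, 11, 19]
Postorder: [8, 4, 19, 11, 3]
Algorithm: postorder visits root last, so walk postorder right-to-left;
each value is the root of the current inorder slice — split it at that
value, recurse on the right subtree first, then the left.
Recursive splits:
  root=3; inorder splits into left=[], right=[4, 8, 11, 19]
  root=11; inorder splits into left=[4, 8], right=[19]
  root=19; inorder splits into left=[], right=[]
  root=4; inorder splits into left=[], right=[8]
  root=8; inorder splits into left=[], right=[]
Reconstructed level-order: [3, 11, 4, 19, 8]


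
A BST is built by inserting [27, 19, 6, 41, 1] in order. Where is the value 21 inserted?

Starting tree (level order): [27, 19, 41, 6, None, None, None, 1]
Insertion path: 27 -> 19
Result: insert 21 as right child of 19
Final tree (level order): [27, 19, 41, 6, 21, None, None, 1]


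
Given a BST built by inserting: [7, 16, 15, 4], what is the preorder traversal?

Tree insertion order: [7, 16, 15, 4]
Tree (level-order array): [7, 4, 16, None, None, 15]
Preorder traversal: [7, 4, 16, 15]


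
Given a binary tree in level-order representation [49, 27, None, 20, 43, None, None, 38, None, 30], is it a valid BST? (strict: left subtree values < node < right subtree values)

Level-order array: [49, 27, None, 20, 43, None, None, 38, None, 30]
Validate using subtree bounds (lo, hi): at each node, require lo < value < hi,
then recurse left with hi=value and right with lo=value.
Preorder trace (stopping at first violation):
  at node 49 with bounds (-inf, +inf): OK
  at node 27 with bounds (-inf, 49): OK
  at node 20 with bounds (-inf, 27): OK
  at node 43 with bounds (27, 49): OK
  at node 38 with bounds (27, 43): OK
  at node 30 with bounds (27, 38): OK
No violation found at any node.
Result: Valid BST


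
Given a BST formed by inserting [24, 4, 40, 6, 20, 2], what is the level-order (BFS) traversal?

Tree insertion order: [24, 4, 40, 6, 20, 2]
Tree (level-order array): [24, 4, 40, 2, 6, None, None, None, None, None, 20]
BFS from the root, enqueuing left then right child of each popped node:
  queue [24] -> pop 24, enqueue [4, 40], visited so far: [24]
  queue [4, 40] -> pop 4, enqueue [2, 6], visited so far: [24, 4]
  queue [40, 2, 6] -> pop 40, enqueue [none], visited so far: [24, 4, 40]
  queue [2, 6] -> pop 2, enqueue [none], visited so far: [24, 4, 40, 2]
  queue [6] -> pop 6, enqueue [20], visited so far: [24, 4, 40, 2, 6]
  queue [20] -> pop 20, enqueue [none], visited so far: [24, 4, 40, 2, 6, 20]
Result: [24, 4, 40, 2, 6, 20]


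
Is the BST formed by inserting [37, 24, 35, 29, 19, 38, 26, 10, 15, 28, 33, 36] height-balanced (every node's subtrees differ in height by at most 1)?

Tree (level-order array): [37, 24, 38, 19, 35, None, None, 10, None, 29, 36, None, 15, 26, 33, None, None, None, None, None, 28]
Definition: a tree is height-balanced if, at every node, |h(left) - h(right)| <= 1 (empty subtree has height -1).
Bottom-up per-node check:
  node 15: h_left=-1, h_right=-1, diff=0 [OK], height=0
  node 10: h_left=-1, h_right=0, diff=1 [OK], height=1
  node 19: h_left=1, h_right=-1, diff=2 [FAIL (|1--1|=2 > 1)], height=2
  node 28: h_left=-1, h_right=-1, diff=0 [OK], height=0
  node 26: h_left=-1, h_right=0, diff=1 [OK], height=1
  node 33: h_left=-1, h_right=-1, diff=0 [OK], height=0
  node 29: h_left=1, h_right=0, diff=1 [OK], height=2
  node 36: h_left=-1, h_right=-1, diff=0 [OK], height=0
  node 35: h_left=2, h_right=0, diff=2 [FAIL (|2-0|=2 > 1)], height=3
  node 24: h_left=2, h_right=3, diff=1 [OK], height=4
  node 38: h_left=-1, h_right=-1, diff=0 [OK], height=0
  node 37: h_left=4, h_right=0, diff=4 [FAIL (|4-0|=4 > 1)], height=5
Node 19 violates the condition: |1 - -1| = 2 > 1.
Result: Not balanced


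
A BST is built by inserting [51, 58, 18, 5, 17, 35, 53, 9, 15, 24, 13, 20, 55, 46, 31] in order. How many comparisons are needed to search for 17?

Search path for 17: 51 -> 18 -> 5 -> 17
Found: True
Comparisons: 4


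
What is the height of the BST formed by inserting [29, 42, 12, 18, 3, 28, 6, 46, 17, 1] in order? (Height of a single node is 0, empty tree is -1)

Insertion order: [29, 42, 12, 18, 3, 28, 6, 46, 17, 1]
Tree (level-order array): [29, 12, 42, 3, 18, None, 46, 1, 6, 17, 28]
Compute height bottom-up (empty subtree = -1):
  height(1) = 1 + max(-1, -1) = 0
  height(6) = 1 + max(-1, -1) = 0
  height(3) = 1 + max(0, 0) = 1
  height(17) = 1 + max(-1, -1) = 0
  height(28) = 1 + max(-1, -1) = 0
  height(18) = 1 + max(0, 0) = 1
  height(12) = 1 + max(1, 1) = 2
  height(46) = 1 + max(-1, -1) = 0
  height(42) = 1 + max(-1, 0) = 1
  height(29) = 1 + max(2, 1) = 3
Height = 3


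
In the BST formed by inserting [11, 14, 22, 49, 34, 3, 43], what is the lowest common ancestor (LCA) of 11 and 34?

Tree insertion order: [11, 14, 22, 49, 34, 3, 43]
Tree (level-order array): [11, 3, 14, None, None, None, 22, None, 49, 34, None, None, 43]
In a BST, the LCA of p=11, q=34 is the first node v on the
root-to-leaf path with p <= v <= q (go left if both < v, right if both > v).
Walk from root:
  at 11: 11 <= 11 <= 34, this is the LCA
LCA = 11


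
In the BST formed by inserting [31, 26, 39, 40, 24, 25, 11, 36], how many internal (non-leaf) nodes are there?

Tree built from: [31, 26, 39, 40, 24, 25, 11, 36]
Tree (level-order array): [31, 26, 39, 24, None, 36, 40, 11, 25]
Rule: An internal node has at least one child.
Per-node child counts:
  node 31: 2 child(ren)
  node 26: 1 child(ren)
  node 24: 2 child(ren)
  node 11: 0 child(ren)
  node 25: 0 child(ren)
  node 39: 2 child(ren)
  node 36: 0 child(ren)
  node 40: 0 child(ren)
Matching nodes: [31, 26, 24, 39]
Count of internal (non-leaf) nodes: 4


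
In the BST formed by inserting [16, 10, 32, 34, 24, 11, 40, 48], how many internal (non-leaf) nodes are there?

Tree built from: [16, 10, 32, 34, 24, 11, 40, 48]
Tree (level-order array): [16, 10, 32, None, 11, 24, 34, None, None, None, None, None, 40, None, 48]
Rule: An internal node has at least one child.
Per-node child counts:
  node 16: 2 child(ren)
  node 10: 1 child(ren)
  node 11: 0 child(ren)
  node 32: 2 child(ren)
  node 24: 0 child(ren)
  node 34: 1 child(ren)
  node 40: 1 child(ren)
  node 48: 0 child(ren)
Matching nodes: [16, 10, 32, 34, 40]
Count of internal (non-leaf) nodes: 5


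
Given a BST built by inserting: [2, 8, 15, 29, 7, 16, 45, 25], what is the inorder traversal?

Tree insertion order: [2, 8, 15, 29, 7, 16, 45, 25]
Tree (level-order array): [2, None, 8, 7, 15, None, None, None, 29, 16, 45, None, 25]
Inorder traversal: [2, 7, 8, 15, 16, 25, 29, 45]


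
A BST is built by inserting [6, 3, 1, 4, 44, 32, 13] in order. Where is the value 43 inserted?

Starting tree (level order): [6, 3, 44, 1, 4, 32, None, None, None, None, None, 13]
Insertion path: 6 -> 44 -> 32
Result: insert 43 as right child of 32
Final tree (level order): [6, 3, 44, 1, 4, 32, None, None, None, None, None, 13, 43]


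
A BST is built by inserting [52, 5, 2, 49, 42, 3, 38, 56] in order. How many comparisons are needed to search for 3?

Search path for 3: 52 -> 5 -> 2 -> 3
Found: True
Comparisons: 4


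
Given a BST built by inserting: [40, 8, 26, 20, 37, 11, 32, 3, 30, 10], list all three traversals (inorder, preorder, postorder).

Tree insertion order: [40, 8, 26, 20, 37, 11, 32, 3, 30, 10]
Tree (level-order array): [40, 8, None, 3, 26, None, None, 20, 37, 11, None, 32, None, 10, None, 30]
Inorder (L, root, R): [3, 8, 10, 11, 20, 26, 30, 32, 37, 40]
Preorder (root, L, R): [40, 8, 3, 26, 20, 11, 10, 37, 32, 30]
Postorder (L, R, root): [3, 10, 11, 20, 30, 32, 37, 26, 8, 40]


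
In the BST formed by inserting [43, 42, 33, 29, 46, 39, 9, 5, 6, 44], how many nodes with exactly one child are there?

Tree built from: [43, 42, 33, 29, 46, 39, 9, 5, 6, 44]
Tree (level-order array): [43, 42, 46, 33, None, 44, None, 29, 39, None, None, 9, None, None, None, 5, None, None, 6]
Rule: These are nodes with exactly 1 non-null child.
Per-node child counts:
  node 43: 2 child(ren)
  node 42: 1 child(ren)
  node 33: 2 child(ren)
  node 29: 1 child(ren)
  node 9: 1 child(ren)
  node 5: 1 child(ren)
  node 6: 0 child(ren)
  node 39: 0 child(ren)
  node 46: 1 child(ren)
  node 44: 0 child(ren)
Matching nodes: [42, 29, 9, 5, 46]
Count of nodes with exactly one child: 5


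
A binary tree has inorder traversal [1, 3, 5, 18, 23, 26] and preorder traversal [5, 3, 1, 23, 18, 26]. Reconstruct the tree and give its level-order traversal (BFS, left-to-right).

Inorder:  [1, 3, 5, 18, 23, 26]
Preorder: [5, 3, 1, 23, 18, 26]
Algorithm: preorder visits root first, so consume preorder in order;
for each root, split the current inorder slice at that value into
left-subtree inorder and right-subtree inorder, then recurse.
Recursive splits:
  root=5; inorder splits into left=[1, 3], right=[18, 23, 26]
  root=3; inorder splits into left=[1], right=[]
  root=1; inorder splits into left=[], right=[]
  root=23; inorder splits into left=[18], right=[26]
  root=18; inorder splits into left=[], right=[]
  root=26; inorder splits into left=[], right=[]
Reconstructed level-order: [5, 3, 23, 1, 18, 26]


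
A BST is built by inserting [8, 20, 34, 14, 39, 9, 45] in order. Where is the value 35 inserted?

Starting tree (level order): [8, None, 20, 14, 34, 9, None, None, 39, None, None, None, 45]
Insertion path: 8 -> 20 -> 34 -> 39
Result: insert 35 as left child of 39
Final tree (level order): [8, None, 20, 14, 34, 9, None, None, 39, None, None, 35, 45]


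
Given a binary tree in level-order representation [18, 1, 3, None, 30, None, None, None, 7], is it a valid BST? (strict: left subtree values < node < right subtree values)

Level-order array: [18, 1, 3, None, 30, None, None, None, 7]
Validate using subtree bounds (lo, hi): at each node, require lo < value < hi,
then recurse left with hi=value and right with lo=value.
Preorder trace (stopping at first violation):
  at node 18 with bounds (-inf, +inf): OK
  at node 1 with bounds (-inf, 18): OK
  at node 30 with bounds (1, 18): VIOLATION
Node 30 violates its bound: not (1 < 30 < 18).
Result: Not a valid BST


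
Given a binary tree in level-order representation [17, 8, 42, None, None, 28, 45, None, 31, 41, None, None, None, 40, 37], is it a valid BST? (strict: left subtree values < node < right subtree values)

Level-order array: [17, 8, 42, None, None, 28, 45, None, 31, 41, None, None, None, 40, 37]
Validate using subtree bounds (lo, hi): at each node, require lo < value < hi,
then recurse left with hi=value and right with lo=value.
Preorder trace (stopping at first violation):
  at node 17 with bounds (-inf, +inf): OK
  at node 8 with bounds (-inf, 17): OK
  at node 42 with bounds (17, +inf): OK
  at node 28 with bounds (17, 42): OK
  at node 31 with bounds (28, 42): OK
  at node 45 with bounds (42, +inf): OK
  at node 41 with bounds (42, 45): VIOLATION
Node 41 violates its bound: not (42 < 41 < 45).
Result: Not a valid BST


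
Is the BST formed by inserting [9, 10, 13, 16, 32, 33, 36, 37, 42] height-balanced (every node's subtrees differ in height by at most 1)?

Tree (level-order array): [9, None, 10, None, 13, None, 16, None, 32, None, 33, None, 36, None, 37, None, 42]
Definition: a tree is height-balanced if, at every node, |h(left) - h(right)| <= 1 (empty subtree has height -1).
Bottom-up per-node check:
  node 42: h_left=-1, h_right=-1, diff=0 [OK], height=0
  node 37: h_left=-1, h_right=0, diff=1 [OK], height=1
  node 36: h_left=-1, h_right=1, diff=2 [FAIL (|-1-1|=2 > 1)], height=2
  node 33: h_left=-1, h_right=2, diff=3 [FAIL (|-1-2|=3 > 1)], height=3
  node 32: h_left=-1, h_right=3, diff=4 [FAIL (|-1-3|=4 > 1)], height=4
  node 16: h_left=-1, h_right=4, diff=5 [FAIL (|-1-4|=5 > 1)], height=5
  node 13: h_left=-1, h_right=5, diff=6 [FAIL (|-1-5|=6 > 1)], height=6
  node 10: h_left=-1, h_right=6, diff=7 [FAIL (|-1-6|=7 > 1)], height=7
  node 9: h_left=-1, h_right=7, diff=8 [FAIL (|-1-7|=8 > 1)], height=8
Node 36 violates the condition: |-1 - 1| = 2 > 1.
Result: Not balanced


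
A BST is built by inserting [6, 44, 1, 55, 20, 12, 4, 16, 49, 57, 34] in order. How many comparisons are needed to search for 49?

Search path for 49: 6 -> 44 -> 55 -> 49
Found: True
Comparisons: 4


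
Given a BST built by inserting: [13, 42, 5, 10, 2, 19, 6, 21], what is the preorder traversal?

Tree insertion order: [13, 42, 5, 10, 2, 19, 6, 21]
Tree (level-order array): [13, 5, 42, 2, 10, 19, None, None, None, 6, None, None, 21]
Preorder traversal: [13, 5, 2, 10, 6, 42, 19, 21]


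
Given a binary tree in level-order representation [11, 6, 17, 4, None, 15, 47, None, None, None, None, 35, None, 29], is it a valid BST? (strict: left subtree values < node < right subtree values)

Level-order array: [11, 6, 17, 4, None, 15, 47, None, None, None, None, 35, None, 29]
Validate using subtree bounds (lo, hi): at each node, require lo < value < hi,
then recurse left with hi=value and right with lo=value.
Preorder trace (stopping at first violation):
  at node 11 with bounds (-inf, +inf): OK
  at node 6 with bounds (-inf, 11): OK
  at node 4 with bounds (-inf, 6): OK
  at node 17 with bounds (11, +inf): OK
  at node 15 with bounds (11, 17): OK
  at node 47 with bounds (17, +inf): OK
  at node 35 with bounds (17, 47): OK
  at node 29 with bounds (17, 35): OK
No violation found at any node.
Result: Valid BST


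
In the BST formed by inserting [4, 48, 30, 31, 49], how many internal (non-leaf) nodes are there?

Tree built from: [4, 48, 30, 31, 49]
Tree (level-order array): [4, None, 48, 30, 49, None, 31]
Rule: An internal node has at least one child.
Per-node child counts:
  node 4: 1 child(ren)
  node 48: 2 child(ren)
  node 30: 1 child(ren)
  node 31: 0 child(ren)
  node 49: 0 child(ren)
Matching nodes: [4, 48, 30]
Count of internal (non-leaf) nodes: 3


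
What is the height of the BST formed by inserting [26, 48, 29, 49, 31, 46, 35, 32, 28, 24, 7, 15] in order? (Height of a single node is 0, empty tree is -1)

Insertion order: [26, 48, 29, 49, 31, 46, 35, 32, 28, 24, 7, 15]
Tree (level-order array): [26, 24, 48, 7, None, 29, 49, None, 15, 28, 31, None, None, None, None, None, None, None, 46, 35, None, 32]
Compute height bottom-up (empty subtree = -1):
  height(15) = 1 + max(-1, -1) = 0
  height(7) = 1 + max(-1, 0) = 1
  height(24) = 1 + max(1, -1) = 2
  height(28) = 1 + max(-1, -1) = 0
  height(32) = 1 + max(-1, -1) = 0
  height(35) = 1 + max(0, -1) = 1
  height(46) = 1 + max(1, -1) = 2
  height(31) = 1 + max(-1, 2) = 3
  height(29) = 1 + max(0, 3) = 4
  height(49) = 1 + max(-1, -1) = 0
  height(48) = 1 + max(4, 0) = 5
  height(26) = 1 + max(2, 5) = 6
Height = 6


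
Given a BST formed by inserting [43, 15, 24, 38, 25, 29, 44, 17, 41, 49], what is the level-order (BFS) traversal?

Tree insertion order: [43, 15, 24, 38, 25, 29, 44, 17, 41, 49]
Tree (level-order array): [43, 15, 44, None, 24, None, 49, 17, 38, None, None, None, None, 25, 41, None, 29]
BFS from the root, enqueuing left then right child of each popped node:
  queue [43] -> pop 43, enqueue [15, 44], visited so far: [43]
  queue [15, 44] -> pop 15, enqueue [24], visited so far: [43, 15]
  queue [44, 24] -> pop 44, enqueue [49], visited so far: [43, 15, 44]
  queue [24, 49] -> pop 24, enqueue [17, 38], visited so far: [43, 15, 44, 24]
  queue [49, 17, 38] -> pop 49, enqueue [none], visited so far: [43, 15, 44, 24, 49]
  queue [17, 38] -> pop 17, enqueue [none], visited so far: [43, 15, 44, 24, 49, 17]
  queue [38] -> pop 38, enqueue [25, 41], visited so far: [43, 15, 44, 24, 49, 17, 38]
  queue [25, 41] -> pop 25, enqueue [29], visited so far: [43, 15, 44, 24, 49, 17, 38, 25]
  queue [41, 29] -> pop 41, enqueue [none], visited so far: [43, 15, 44, 24, 49, 17, 38, 25, 41]
  queue [29] -> pop 29, enqueue [none], visited so far: [43, 15, 44, 24, 49, 17, 38, 25, 41, 29]
Result: [43, 15, 44, 24, 49, 17, 38, 25, 41, 29]


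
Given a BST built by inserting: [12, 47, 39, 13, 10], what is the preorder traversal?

Tree insertion order: [12, 47, 39, 13, 10]
Tree (level-order array): [12, 10, 47, None, None, 39, None, 13]
Preorder traversal: [12, 10, 47, 39, 13]


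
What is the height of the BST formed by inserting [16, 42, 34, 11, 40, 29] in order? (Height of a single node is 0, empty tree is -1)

Insertion order: [16, 42, 34, 11, 40, 29]
Tree (level-order array): [16, 11, 42, None, None, 34, None, 29, 40]
Compute height bottom-up (empty subtree = -1):
  height(11) = 1 + max(-1, -1) = 0
  height(29) = 1 + max(-1, -1) = 0
  height(40) = 1 + max(-1, -1) = 0
  height(34) = 1 + max(0, 0) = 1
  height(42) = 1 + max(1, -1) = 2
  height(16) = 1 + max(0, 2) = 3
Height = 3


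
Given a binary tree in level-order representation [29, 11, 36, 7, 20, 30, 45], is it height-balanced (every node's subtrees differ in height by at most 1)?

Tree (level-order array): [29, 11, 36, 7, 20, 30, 45]
Definition: a tree is height-balanced if, at every node, |h(left) - h(right)| <= 1 (empty subtree has height -1).
Bottom-up per-node check:
  node 7: h_left=-1, h_right=-1, diff=0 [OK], height=0
  node 20: h_left=-1, h_right=-1, diff=0 [OK], height=0
  node 11: h_left=0, h_right=0, diff=0 [OK], height=1
  node 30: h_left=-1, h_right=-1, diff=0 [OK], height=0
  node 45: h_left=-1, h_right=-1, diff=0 [OK], height=0
  node 36: h_left=0, h_right=0, diff=0 [OK], height=1
  node 29: h_left=1, h_right=1, diff=0 [OK], height=2
All nodes satisfy the balance condition.
Result: Balanced


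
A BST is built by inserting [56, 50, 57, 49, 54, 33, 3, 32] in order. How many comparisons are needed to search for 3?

Search path for 3: 56 -> 50 -> 49 -> 33 -> 3
Found: True
Comparisons: 5


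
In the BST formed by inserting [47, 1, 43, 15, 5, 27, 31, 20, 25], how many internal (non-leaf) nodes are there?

Tree built from: [47, 1, 43, 15, 5, 27, 31, 20, 25]
Tree (level-order array): [47, 1, None, None, 43, 15, None, 5, 27, None, None, 20, 31, None, 25]
Rule: An internal node has at least one child.
Per-node child counts:
  node 47: 1 child(ren)
  node 1: 1 child(ren)
  node 43: 1 child(ren)
  node 15: 2 child(ren)
  node 5: 0 child(ren)
  node 27: 2 child(ren)
  node 20: 1 child(ren)
  node 25: 0 child(ren)
  node 31: 0 child(ren)
Matching nodes: [47, 1, 43, 15, 27, 20]
Count of internal (non-leaf) nodes: 6


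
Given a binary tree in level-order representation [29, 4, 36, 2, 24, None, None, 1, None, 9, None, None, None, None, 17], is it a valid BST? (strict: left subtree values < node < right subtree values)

Level-order array: [29, 4, 36, 2, 24, None, None, 1, None, 9, None, None, None, None, 17]
Validate using subtree bounds (lo, hi): at each node, require lo < value < hi,
then recurse left with hi=value and right with lo=value.
Preorder trace (stopping at first violation):
  at node 29 with bounds (-inf, +inf): OK
  at node 4 with bounds (-inf, 29): OK
  at node 2 with bounds (-inf, 4): OK
  at node 1 with bounds (-inf, 2): OK
  at node 24 with bounds (4, 29): OK
  at node 9 with bounds (4, 24): OK
  at node 17 with bounds (9, 24): OK
  at node 36 with bounds (29, +inf): OK
No violation found at any node.
Result: Valid BST


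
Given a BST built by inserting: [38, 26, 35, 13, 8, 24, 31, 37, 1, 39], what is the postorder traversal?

Tree insertion order: [38, 26, 35, 13, 8, 24, 31, 37, 1, 39]
Tree (level-order array): [38, 26, 39, 13, 35, None, None, 8, 24, 31, 37, 1]
Postorder traversal: [1, 8, 24, 13, 31, 37, 35, 26, 39, 38]


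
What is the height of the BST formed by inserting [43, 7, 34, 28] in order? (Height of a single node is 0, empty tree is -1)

Insertion order: [43, 7, 34, 28]
Tree (level-order array): [43, 7, None, None, 34, 28]
Compute height bottom-up (empty subtree = -1):
  height(28) = 1 + max(-1, -1) = 0
  height(34) = 1 + max(0, -1) = 1
  height(7) = 1 + max(-1, 1) = 2
  height(43) = 1 + max(2, -1) = 3
Height = 3


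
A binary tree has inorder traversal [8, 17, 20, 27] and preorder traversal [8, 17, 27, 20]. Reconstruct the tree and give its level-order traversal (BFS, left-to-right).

Inorder:  [8, 17, 20, 27]
Preorder: [8, 17, 27, 20]
Algorithm: preorder visits root first, so consume preorder in order;
for each root, split the current inorder slice at that value into
left-subtree inorder and right-subtree inorder, then recurse.
Recursive splits:
  root=8; inorder splits into left=[], right=[17, 20, 27]
  root=17; inorder splits into left=[], right=[20, 27]
  root=27; inorder splits into left=[20], right=[]
  root=20; inorder splits into left=[], right=[]
Reconstructed level-order: [8, 17, 27, 20]


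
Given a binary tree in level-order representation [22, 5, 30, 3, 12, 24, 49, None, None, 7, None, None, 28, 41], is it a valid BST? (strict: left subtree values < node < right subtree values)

Level-order array: [22, 5, 30, 3, 12, 24, 49, None, None, 7, None, None, 28, 41]
Validate using subtree bounds (lo, hi): at each node, require lo < value < hi,
then recurse left with hi=value and right with lo=value.
Preorder trace (stopping at first violation):
  at node 22 with bounds (-inf, +inf): OK
  at node 5 with bounds (-inf, 22): OK
  at node 3 with bounds (-inf, 5): OK
  at node 12 with bounds (5, 22): OK
  at node 7 with bounds (5, 12): OK
  at node 30 with bounds (22, +inf): OK
  at node 24 with bounds (22, 30): OK
  at node 28 with bounds (24, 30): OK
  at node 49 with bounds (30, +inf): OK
  at node 41 with bounds (30, 49): OK
No violation found at any node.
Result: Valid BST


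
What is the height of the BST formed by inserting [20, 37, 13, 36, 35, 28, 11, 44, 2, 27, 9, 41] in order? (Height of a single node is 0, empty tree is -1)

Insertion order: [20, 37, 13, 36, 35, 28, 11, 44, 2, 27, 9, 41]
Tree (level-order array): [20, 13, 37, 11, None, 36, 44, 2, None, 35, None, 41, None, None, 9, 28, None, None, None, None, None, 27]
Compute height bottom-up (empty subtree = -1):
  height(9) = 1 + max(-1, -1) = 0
  height(2) = 1 + max(-1, 0) = 1
  height(11) = 1 + max(1, -1) = 2
  height(13) = 1 + max(2, -1) = 3
  height(27) = 1 + max(-1, -1) = 0
  height(28) = 1 + max(0, -1) = 1
  height(35) = 1 + max(1, -1) = 2
  height(36) = 1 + max(2, -1) = 3
  height(41) = 1 + max(-1, -1) = 0
  height(44) = 1 + max(0, -1) = 1
  height(37) = 1 + max(3, 1) = 4
  height(20) = 1 + max(3, 4) = 5
Height = 5


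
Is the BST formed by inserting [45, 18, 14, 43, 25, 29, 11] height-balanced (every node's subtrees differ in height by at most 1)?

Tree (level-order array): [45, 18, None, 14, 43, 11, None, 25, None, None, None, None, 29]
Definition: a tree is height-balanced if, at every node, |h(left) - h(right)| <= 1 (empty subtree has height -1).
Bottom-up per-node check:
  node 11: h_left=-1, h_right=-1, diff=0 [OK], height=0
  node 14: h_left=0, h_right=-1, diff=1 [OK], height=1
  node 29: h_left=-1, h_right=-1, diff=0 [OK], height=0
  node 25: h_left=-1, h_right=0, diff=1 [OK], height=1
  node 43: h_left=1, h_right=-1, diff=2 [FAIL (|1--1|=2 > 1)], height=2
  node 18: h_left=1, h_right=2, diff=1 [OK], height=3
  node 45: h_left=3, h_right=-1, diff=4 [FAIL (|3--1|=4 > 1)], height=4
Node 43 violates the condition: |1 - -1| = 2 > 1.
Result: Not balanced


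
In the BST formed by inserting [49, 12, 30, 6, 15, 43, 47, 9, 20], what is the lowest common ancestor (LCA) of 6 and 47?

Tree insertion order: [49, 12, 30, 6, 15, 43, 47, 9, 20]
Tree (level-order array): [49, 12, None, 6, 30, None, 9, 15, 43, None, None, None, 20, None, 47]
In a BST, the LCA of p=6, q=47 is the first node v on the
root-to-leaf path with p <= v <= q (go left if both < v, right if both > v).
Walk from root:
  at 49: both 6 and 47 < 49, go left
  at 12: 6 <= 12 <= 47, this is the LCA
LCA = 12


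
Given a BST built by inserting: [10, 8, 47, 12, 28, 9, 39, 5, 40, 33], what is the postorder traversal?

Tree insertion order: [10, 8, 47, 12, 28, 9, 39, 5, 40, 33]
Tree (level-order array): [10, 8, 47, 5, 9, 12, None, None, None, None, None, None, 28, None, 39, 33, 40]
Postorder traversal: [5, 9, 8, 33, 40, 39, 28, 12, 47, 10]


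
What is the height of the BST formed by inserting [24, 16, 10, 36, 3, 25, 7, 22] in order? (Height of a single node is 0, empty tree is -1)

Insertion order: [24, 16, 10, 36, 3, 25, 7, 22]
Tree (level-order array): [24, 16, 36, 10, 22, 25, None, 3, None, None, None, None, None, None, 7]
Compute height bottom-up (empty subtree = -1):
  height(7) = 1 + max(-1, -1) = 0
  height(3) = 1 + max(-1, 0) = 1
  height(10) = 1 + max(1, -1) = 2
  height(22) = 1 + max(-1, -1) = 0
  height(16) = 1 + max(2, 0) = 3
  height(25) = 1 + max(-1, -1) = 0
  height(36) = 1 + max(0, -1) = 1
  height(24) = 1 + max(3, 1) = 4
Height = 4


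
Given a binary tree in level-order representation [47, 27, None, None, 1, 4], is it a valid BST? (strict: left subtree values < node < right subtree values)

Level-order array: [47, 27, None, None, 1, 4]
Validate using subtree bounds (lo, hi): at each node, require lo < value < hi,
then recurse left with hi=value and right with lo=value.
Preorder trace (stopping at first violation):
  at node 47 with bounds (-inf, +inf): OK
  at node 27 with bounds (-inf, 47): OK
  at node 1 with bounds (27, 47): VIOLATION
Node 1 violates its bound: not (27 < 1 < 47).
Result: Not a valid BST


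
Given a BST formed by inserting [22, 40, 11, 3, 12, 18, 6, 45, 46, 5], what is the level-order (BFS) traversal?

Tree insertion order: [22, 40, 11, 3, 12, 18, 6, 45, 46, 5]
Tree (level-order array): [22, 11, 40, 3, 12, None, 45, None, 6, None, 18, None, 46, 5]
BFS from the root, enqueuing left then right child of each popped node:
  queue [22] -> pop 22, enqueue [11, 40], visited so far: [22]
  queue [11, 40] -> pop 11, enqueue [3, 12], visited so far: [22, 11]
  queue [40, 3, 12] -> pop 40, enqueue [45], visited so far: [22, 11, 40]
  queue [3, 12, 45] -> pop 3, enqueue [6], visited so far: [22, 11, 40, 3]
  queue [12, 45, 6] -> pop 12, enqueue [18], visited so far: [22, 11, 40, 3, 12]
  queue [45, 6, 18] -> pop 45, enqueue [46], visited so far: [22, 11, 40, 3, 12, 45]
  queue [6, 18, 46] -> pop 6, enqueue [5], visited so far: [22, 11, 40, 3, 12, 45, 6]
  queue [18, 46, 5] -> pop 18, enqueue [none], visited so far: [22, 11, 40, 3, 12, 45, 6, 18]
  queue [46, 5] -> pop 46, enqueue [none], visited so far: [22, 11, 40, 3, 12, 45, 6, 18, 46]
  queue [5] -> pop 5, enqueue [none], visited so far: [22, 11, 40, 3, 12, 45, 6, 18, 46, 5]
Result: [22, 11, 40, 3, 12, 45, 6, 18, 46, 5]


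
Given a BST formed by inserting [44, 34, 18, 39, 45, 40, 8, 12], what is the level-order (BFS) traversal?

Tree insertion order: [44, 34, 18, 39, 45, 40, 8, 12]
Tree (level-order array): [44, 34, 45, 18, 39, None, None, 8, None, None, 40, None, 12]
BFS from the root, enqueuing left then right child of each popped node:
  queue [44] -> pop 44, enqueue [34, 45], visited so far: [44]
  queue [34, 45] -> pop 34, enqueue [18, 39], visited so far: [44, 34]
  queue [45, 18, 39] -> pop 45, enqueue [none], visited so far: [44, 34, 45]
  queue [18, 39] -> pop 18, enqueue [8], visited so far: [44, 34, 45, 18]
  queue [39, 8] -> pop 39, enqueue [40], visited so far: [44, 34, 45, 18, 39]
  queue [8, 40] -> pop 8, enqueue [12], visited so far: [44, 34, 45, 18, 39, 8]
  queue [40, 12] -> pop 40, enqueue [none], visited so far: [44, 34, 45, 18, 39, 8, 40]
  queue [12] -> pop 12, enqueue [none], visited so far: [44, 34, 45, 18, 39, 8, 40, 12]
Result: [44, 34, 45, 18, 39, 8, 40, 12]


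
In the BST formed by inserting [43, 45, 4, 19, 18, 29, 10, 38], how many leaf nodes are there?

Tree built from: [43, 45, 4, 19, 18, 29, 10, 38]
Tree (level-order array): [43, 4, 45, None, 19, None, None, 18, 29, 10, None, None, 38]
Rule: A leaf has 0 children.
Per-node child counts:
  node 43: 2 child(ren)
  node 4: 1 child(ren)
  node 19: 2 child(ren)
  node 18: 1 child(ren)
  node 10: 0 child(ren)
  node 29: 1 child(ren)
  node 38: 0 child(ren)
  node 45: 0 child(ren)
Matching nodes: [10, 38, 45]
Count of leaf nodes: 3


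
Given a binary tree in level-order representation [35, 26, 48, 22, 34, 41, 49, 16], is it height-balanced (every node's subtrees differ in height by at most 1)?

Tree (level-order array): [35, 26, 48, 22, 34, 41, 49, 16]
Definition: a tree is height-balanced if, at every node, |h(left) - h(right)| <= 1 (empty subtree has height -1).
Bottom-up per-node check:
  node 16: h_left=-1, h_right=-1, diff=0 [OK], height=0
  node 22: h_left=0, h_right=-1, diff=1 [OK], height=1
  node 34: h_left=-1, h_right=-1, diff=0 [OK], height=0
  node 26: h_left=1, h_right=0, diff=1 [OK], height=2
  node 41: h_left=-1, h_right=-1, diff=0 [OK], height=0
  node 49: h_left=-1, h_right=-1, diff=0 [OK], height=0
  node 48: h_left=0, h_right=0, diff=0 [OK], height=1
  node 35: h_left=2, h_right=1, diff=1 [OK], height=3
All nodes satisfy the balance condition.
Result: Balanced


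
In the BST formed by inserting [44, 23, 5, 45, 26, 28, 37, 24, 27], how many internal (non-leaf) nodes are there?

Tree built from: [44, 23, 5, 45, 26, 28, 37, 24, 27]
Tree (level-order array): [44, 23, 45, 5, 26, None, None, None, None, 24, 28, None, None, 27, 37]
Rule: An internal node has at least one child.
Per-node child counts:
  node 44: 2 child(ren)
  node 23: 2 child(ren)
  node 5: 0 child(ren)
  node 26: 2 child(ren)
  node 24: 0 child(ren)
  node 28: 2 child(ren)
  node 27: 0 child(ren)
  node 37: 0 child(ren)
  node 45: 0 child(ren)
Matching nodes: [44, 23, 26, 28]
Count of internal (non-leaf) nodes: 4


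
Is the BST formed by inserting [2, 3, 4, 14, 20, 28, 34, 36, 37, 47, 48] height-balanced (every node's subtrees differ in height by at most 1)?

Tree (level-order array): [2, None, 3, None, 4, None, 14, None, 20, None, 28, None, 34, None, 36, None, 37, None, 47, None, 48]
Definition: a tree is height-balanced if, at every node, |h(left) - h(right)| <= 1 (empty subtree has height -1).
Bottom-up per-node check:
  node 48: h_left=-1, h_right=-1, diff=0 [OK], height=0
  node 47: h_left=-1, h_right=0, diff=1 [OK], height=1
  node 37: h_left=-1, h_right=1, diff=2 [FAIL (|-1-1|=2 > 1)], height=2
  node 36: h_left=-1, h_right=2, diff=3 [FAIL (|-1-2|=3 > 1)], height=3
  node 34: h_left=-1, h_right=3, diff=4 [FAIL (|-1-3|=4 > 1)], height=4
  node 28: h_left=-1, h_right=4, diff=5 [FAIL (|-1-4|=5 > 1)], height=5
  node 20: h_left=-1, h_right=5, diff=6 [FAIL (|-1-5|=6 > 1)], height=6
  node 14: h_left=-1, h_right=6, diff=7 [FAIL (|-1-6|=7 > 1)], height=7
  node 4: h_left=-1, h_right=7, diff=8 [FAIL (|-1-7|=8 > 1)], height=8
  node 3: h_left=-1, h_right=8, diff=9 [FAIL (|-1-8|=9 > 1)], height=9
  node 2: h_left=-1, h_right=9, diff=10 [FAIL (|-1-9|=10 > 1)], height=10
Node 37 violates the condition: |-1 - 1| = 2 > 1.
Result: Not balanced


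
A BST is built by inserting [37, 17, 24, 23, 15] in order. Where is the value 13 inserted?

Starting tree (level order): [37, 17, None, 15, 24, None, None, 23]
Insertion path: 37 -> 17 -> 15
Result: insert 13 as left child of 15
Final tree (level order): [37, 17, None, 15, 24, 13, None, 23]


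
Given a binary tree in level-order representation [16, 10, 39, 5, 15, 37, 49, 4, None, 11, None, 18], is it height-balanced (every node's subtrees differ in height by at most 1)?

Tree (level-order array): [16, 10, 39, 5, 15, 37, 49, 4, None, 11, None, 18]
Definition: a tree is height-balanced if, at every node, |h(left) - h(right)| <= 1 (empty subtree has height -1).
Bottom-up per-node check:
  node 4: h_left=-1, h_right=-1, diff=0 [OK], height=0
  node 5: h_left=0, h_right=-1, diff=1 [OK], height=1
  node 11: h_left=-1, h_right=-1, diff=0 [OK], height=0
  node 15: h_left=0, h_right=-1, diff=1 [OK], height=1
  node 10: h_left=1, h_right=1, diff=0 [OK], height=2
  node 18: h_left=-1, h_right=-1, diff=0 [OK], height=0
  node 37: h_left=0, h_right=-1, diff=1 [OK], height=1
  node 49: h_left=-1, h_right=-1, diff=0 [OK], height=0
  node 39: h_left=1, h_right=0, diff=1 [OK], height=2
  node 16: h_left=2, h_right=2, diff=0 [OK], height=3
All nodes satisfy the balance condition.
Result: Balanced


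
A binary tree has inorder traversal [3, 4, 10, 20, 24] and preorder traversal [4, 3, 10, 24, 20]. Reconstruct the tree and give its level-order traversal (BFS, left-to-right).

Inorder:  [3, 4, 10, 20, 24]
Preorder: [4, 3, 10, 24, 20]
Algorithm: preorder visits root first, so consume preorder in order;
for each root, split the current inorder slice at that value into
left-subtree inorder and right-subtree inorder, then recurse.
Recursive splits:
  root=4; inorder splits into left=[3], right=[10, 20, 24]
  root=3; inorder splits into left=[], right=[]
  root=10; inorder splits into left=[], right=[20, 24]
  root=24; inorder splits into left=[20], right=[]
  root=20; inorder splits into left=[], right=[]
Reconstructed level-order: [4, 3, 10, 24, 20]


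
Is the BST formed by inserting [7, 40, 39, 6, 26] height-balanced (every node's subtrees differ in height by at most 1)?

Tree (level-order array): [7, 6, 40, None, None, 39, None, 26]
Definition: a tree is height-balanced if, at every node, |h(left) - h(right)| <= 1 (empty subtree has height -1).
Bottom-up per-node check:
  node 6: h_left=-1, h_right=-1, diff=0 [OK], height=0
  node 26: h_left=-1, h_right=-1, diff=0 [OK], height=0
  node 39: h_left=0, h_right=-1, diff=1 [OK], height=1
  node 40: h_left=1, h_right=-1, diff=2 [FAIL (|1--1|=2 > 1)], height=2
  node 7: h_left=0, h_right=2, diff=2 [FAIL (|0-2|=2 > 1)], height=3
Node 40 violates the condition: |1 - -1| = 2 > 1.
Result: Not balanced


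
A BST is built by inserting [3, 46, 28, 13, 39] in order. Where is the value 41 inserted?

Starting tree (level order): [3, None, 46, 28, None, 13, 39]
Insertion path: 3 -> 46 -> 28 -> 39
Result: insert 41 as right child of 39
Final tree (level order): [3, None, 46, 28, None, 13, 39, None, None, None, 41]


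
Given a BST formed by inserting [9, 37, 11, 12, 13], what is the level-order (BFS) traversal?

Tree insertion order: [9, 37, 11, 12, 13]
Tree (level-order array): [9, None, 37, 11, None, None, 12, None, 13]
BFS from the root, enqueuing left then right child of each popped node:
  queue [9] -> pop 9, enqueue [37], visited so far: [9]
  queue [37] -> pop 37, enqueue [11], visited so far: [9, 37]
  queue [11] -> pop 11, enqueue [12], visited so far: [9, 37, 11]
  queue [12] -> pop 12, enqueue [13], visited so far: [9, 37, 11, 12]
  queue [13] -> pop 13, enqueue [none], visited so far: [9, 37, 11, 12, 13]
Result: [9, 37, 11, 12, 13]


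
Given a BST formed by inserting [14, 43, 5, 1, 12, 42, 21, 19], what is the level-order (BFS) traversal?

Tree insertion order: [14, 43, 5, 1, 12, 42, 21, 19]
Tree (level-order array): [14, 5, 43, 1, 12, 42, None, None, None, None, None, 21, None, 19]
BFS from the root, enqueuing left then right child of each popped node:
  queue [14] -> pop 14, enqueue [5, 43], visited so far: [14]
  queue [5, 43] -> pop 5, enqueue [1, 12], visited so far: [14, 5]
  queue [43, 1, 12] -> pop 43, enqueue [42], visited so far: [14, 5, 43]
  queue [1, 12, 42] -> pop 1, enqueue [none], visited so far: [14, 5, 43, 1]
  queue [12, 42] -> pop 12, enqueue [none], visited so far: [14, 5, 43, 1, 12]
  queue [42] -> pop 42, enqueue [21], visited so far: [14, 5, 43, 1, 12, 42]
  queue [21] -> pop 21, enqueue [19], visited so far: [14, 5, 43, 1, 12, 42, 21]
  queue [19] -> pop 19, enqueue [none], visited so far: [14, 5, 43, 1, 12, 42, 21, 19]
Result: [14, 5, 43, 1, 12, 42, 21, 19]
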